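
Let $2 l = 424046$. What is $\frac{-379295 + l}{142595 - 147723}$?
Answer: $\frac{20909}{641} \approx 32.619$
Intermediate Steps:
$l = 212023$ ($l = \frac{1}{2} \cdot 424046 = 212023$)
$\frac{-379295 + l}{142595 - 147723} = \frac{-379295 + 212023}{142595 - 147723} = - \frac{167272}{-5128} = \left(-167272\right) \left(- \frac{1}{5128}\right) = \frac{20909}{641}$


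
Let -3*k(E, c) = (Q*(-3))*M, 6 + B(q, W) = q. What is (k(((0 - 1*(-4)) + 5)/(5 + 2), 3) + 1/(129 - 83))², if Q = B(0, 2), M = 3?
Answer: 683929/2116 ≈ 323.22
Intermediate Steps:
B(q, W) = -6 + q
Q = -6 (Q = -6 + 0 = -6)
k(E, c) = -18 (k(E, c) = -(-6*(-3))*3/3 = -6*3 = -⅓*54 = -18)
(k(((0 - 1*(-4)) + 5)/(5 + 2), 3) + 1/(129 - 83))² = (-18 + 1/(129 - 83))² = (-18 + 1/46)² = (-827/46)² = 683929/2116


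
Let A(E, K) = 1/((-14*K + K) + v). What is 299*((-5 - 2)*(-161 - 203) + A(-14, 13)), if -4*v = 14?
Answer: 11427754/15 ≈ 7.6185e+5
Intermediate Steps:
v = -7/2 (v = -1/4*14 = -7/2 ≈ -3.5000)
A(E, K) = 1/(-7/2 - 13*K) (A(E, K) = 1/((-14*K + K) - 7/2) = 1/(-13*K - 7/2) = 1/(-7/2 - 13*K))
299*((-5 - 2)*(-161 - 203) + A(-14, 13)) = 299*((-5 - 2)*(-161 - 203) - 2/(7 + 26*13)) = 299*(-7*(-364) - 2/(7 + 338)) = 299*(2548 - 2/345) = 299*(879058/345) = 11427754/15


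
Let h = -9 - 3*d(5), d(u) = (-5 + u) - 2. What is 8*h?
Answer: -24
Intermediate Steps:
d(u) = -7 + u
h = -3 (h = -9 - 3*(-7 + 5) = -9 - 3*(-2) = -9 + 6 = -3)
8*h = 8*(-3) = -24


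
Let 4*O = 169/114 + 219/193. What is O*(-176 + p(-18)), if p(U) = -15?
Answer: -10998353/88008 ≈ -124.97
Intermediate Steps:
O = 57583/88008 (O = (169/114 + 219/193)/4 = (1/4)*(57583/22002) = 57583/88008 ≈ 0.65429)
O*(-176 + p(-18)) = 57583*(-176 - 15)/88008 = (57583/88008)*(-191) = -10998353/88008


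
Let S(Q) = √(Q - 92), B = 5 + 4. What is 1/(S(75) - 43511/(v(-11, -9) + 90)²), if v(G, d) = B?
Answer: -426451311/3526220338 - 96059601*I*√17/3526220338 ≈ -0.12094 - 0.11232*I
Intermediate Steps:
B = 9
S(Q) = √(-92 + Q)
v(G, d) = 9
1/(S(75) - 43511/(v(-11, -9) + 90)²) = 1/(√(-92 + 75) - 43511/(9 + 90)²) = 1/(√(-17) - 43511/(99²)) = 1/(I*√17 - 43511/9801) = 1/(-43511/9801 + I*√17)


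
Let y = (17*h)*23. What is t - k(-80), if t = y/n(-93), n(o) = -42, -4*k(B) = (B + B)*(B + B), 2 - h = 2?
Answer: 6400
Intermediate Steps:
h = 0 (h = 2 - 1*2 = 2 - 2 = 0)
y = 0 (y = (17*0)*23 = 0*23 = 0)
k(B) = -B² (k(B) = -(B + B)*(B + B)/4 = -2*B*2*B/4 = -B²)
t = 0 (t = 0/(-42) = 0*(-1/42) = 0)
t - k(-80) = 0 - (-1)*(-80)² = 0 - (-1)*6400 = 0 - 1*(-6400) = 0 + 6400 = 6400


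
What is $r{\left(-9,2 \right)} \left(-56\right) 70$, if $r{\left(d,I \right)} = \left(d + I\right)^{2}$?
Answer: $-192080$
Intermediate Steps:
$r{\left(d,I \right)} = \left(I + d\right)^{2}$
$r{\left(-9,2 \right)} \left(-56\right) 70 = \left(2 - 9\right)^{2} \left(-56\right) 70 = \left(-7\right)^{2} \left(-56\right) 70 = 49 \left(-56\right) 70 = \left(-2744\right) 70 = -192080$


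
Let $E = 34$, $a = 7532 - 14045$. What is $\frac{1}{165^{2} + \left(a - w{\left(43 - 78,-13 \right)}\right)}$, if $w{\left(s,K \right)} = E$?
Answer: $\frac{1}{20678} \approx 4.8361 \cdot 10^{-5}$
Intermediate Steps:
$a = -6513$
$w{\left(s,K \right)} = 34$
$\frac{1}{165^{2} + \left(a - w{\left(43 - 78,-13 \right)}\right)} = \frac{1}{165^{2} - 6547} = \frac{1}{27225 - 6547} = \frac{1}{20678}$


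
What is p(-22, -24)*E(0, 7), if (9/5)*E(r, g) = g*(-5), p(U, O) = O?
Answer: 1400/3 ≈ 466.67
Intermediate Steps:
E(r, g) = -25*g/9 (E(r, g) = 5*(g*(-5))/9 = 5*(-5*g)/9 = -25*g/9)
p(-22, -24)*E(0, 7) = -(-200)*7/3 = -24*(-175/9) = 1400/3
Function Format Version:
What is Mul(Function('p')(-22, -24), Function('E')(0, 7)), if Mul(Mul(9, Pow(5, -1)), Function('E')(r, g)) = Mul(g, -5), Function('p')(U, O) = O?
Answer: Rational(1400, 3) ≈ 466.67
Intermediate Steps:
Function('E')(r, g) = Mul(Rational(-25, 9), g) (Function('E')(r, g) = Mul(Rational(5, 9), Mul(g, -5)) = Mul(Rational(5, 9), Mul(-5, g)) = Mul(Rational(-25, 9), g))
Mul(Function('p')(-22, -24), Function('E')(0, 7)) = Mul(-24, Mul(Rational(-25, 9), 7)) = Mul(-24, Rational(-175, 9)) = Rational(1400, 3)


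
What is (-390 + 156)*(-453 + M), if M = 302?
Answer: 35334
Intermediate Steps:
(-390 + 156)*(-453 + M) = (-390 + 156)*(-453 + 302) = -234*(-151) = 35334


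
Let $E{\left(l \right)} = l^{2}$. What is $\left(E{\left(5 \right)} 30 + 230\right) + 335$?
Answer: $1315$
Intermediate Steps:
$\left(E{\left(5 \right)} 30 + 230\right) + 335 = \left(5^{2} \cdot 30 + 230\right) + 335 = \left(25 \cdot 30 + 230\right) + 335 = \left(750 + 230\right) + 335 = 980 + 335 = 1315$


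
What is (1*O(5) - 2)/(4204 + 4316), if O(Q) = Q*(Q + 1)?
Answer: 7/2130 ≈ 0.0032864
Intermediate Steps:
O(Q) = Q*(1 + Q)
(1*O(5) - 2)/(4204 + 4316) = (1*(5*(1 + 5)) - 2)/(4204 + 4316) = (1*(5*6) - 2)/8520 = (1*30 - 2)/8520 = (30 - 2)/8520 = (1/8520)*28 = 7/2130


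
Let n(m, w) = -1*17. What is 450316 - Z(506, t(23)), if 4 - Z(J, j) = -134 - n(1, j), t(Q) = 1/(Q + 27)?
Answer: 450195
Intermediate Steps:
n(m, w) = -17
t(Q) = 1/(27 + Q)
Z(J, j) = 121 (Z(J, j) = 4 - (-134 - 1*(-17)) = 4 - (-134 + 17) = 4 - 1*(-117) = 4 + 117 = 121)
450316 - Z(506, t(23)) = 450316 - 1*121 = 450316 - 121 = 450195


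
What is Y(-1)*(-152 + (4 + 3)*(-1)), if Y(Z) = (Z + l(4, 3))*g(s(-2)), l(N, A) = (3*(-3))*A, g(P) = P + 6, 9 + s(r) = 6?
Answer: 13356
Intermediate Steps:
s(r) = -3 (s(r) = -9 + 6 = -3)
g(P) = 6 + P
l(N, A) = -9*A
Y(Z) = -81 + 3*Z (Y(Z) = (Z - 9*3)*(6 - 3) = (Z - 27)*3 = (-27 + Z)*3 = -81 + 3*Z)
Y(-1)*(-152 + (4 + 3)*(-1)) = (-81 + 3*(-1))*(-152 + (4 + 3)*(-1)) = (-81 - 3)*(-152 + 7*(-1)) = -84*(-152 - 7) = -84*(-159) = 13356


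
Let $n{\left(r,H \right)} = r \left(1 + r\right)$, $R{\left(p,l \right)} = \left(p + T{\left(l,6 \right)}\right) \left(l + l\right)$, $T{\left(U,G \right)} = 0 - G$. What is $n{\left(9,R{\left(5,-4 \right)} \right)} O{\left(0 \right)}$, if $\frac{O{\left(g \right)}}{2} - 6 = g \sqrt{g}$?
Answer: $1080$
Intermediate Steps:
$T{\left(U,G \right)} = - G$
$R{\left(p,l \right)} = 2 l \left(-6 + p\right)$ ($R{\left(p,l \right)} = \left(p - 6\right) \left(l + l\right) = \left(p - 6\right) 2 l = \left(-6 + p\right) 2 l = 2 l \left(-6 + p\right)$)
$O{\left(g \right)} = 12 + 2 g^{\frac{3}{2}}$ ($O{\left(g \right)} = 12 + 2 g \sqrt{g} = 12 + 2 g^{\frac{3}{2}}$)
$n{\left(9,R{\left(5,-4 \right)} \right)} O{\left(0 \right)} = 9 \left(1 + 9\right) \left(12 + 2 \cdot 0^{\frac{3}{2}}\right) = 9 \cdot 10 \left(12 + 2 \cdot 0\right) = 90 \left(12 + 0\right) = 90 \cdot 12 = 1080$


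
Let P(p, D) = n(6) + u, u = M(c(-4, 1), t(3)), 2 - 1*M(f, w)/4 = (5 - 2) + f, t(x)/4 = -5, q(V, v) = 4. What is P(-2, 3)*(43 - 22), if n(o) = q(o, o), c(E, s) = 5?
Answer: -420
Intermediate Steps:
n(o) = 4
t(x) = -20 (t(x) = 4*(-5) = -20)
M(f, w) = -4 - 4*f (M(f, w) = 8 - 4*((5 - 2) + f) = 8 - 4*(3 + f) = 8 + (-12 - 4*f) = -4 - 4*f)
u = -24 (u = -4 - 4*5 = -4 - 20 = -24)
P(p, D) = -20 (P(p, D) = 4 - 24 = -20)
P(-2, 3)*(43 - 22) = -20*(43 - 22) = -20*21 = -420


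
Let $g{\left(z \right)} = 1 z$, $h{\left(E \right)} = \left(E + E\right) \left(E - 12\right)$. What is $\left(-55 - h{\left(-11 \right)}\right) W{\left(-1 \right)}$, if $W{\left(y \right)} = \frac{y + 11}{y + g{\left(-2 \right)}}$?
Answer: $1870$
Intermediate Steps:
$h{\left(E \right)} = 2 E \left(-12 + E\right)$
$g{\left(z \right)} = z$
$W{\left(y \right)} = \frac{11 + y}{-2 + y}$ ($W{\left(y \right)} = \frac{y + 11}{y - 2} = \frac{11 + y}{-2 + y}$)
$\left(-55 - h{\left(-11 \right)}\right) W{\left(-1 \right)} = \left(-55 - 2 \left(-11\right) \left(-12 - 11\right)\right) \frac{11 - 1}{-2 - 1} = \left(-55 - 2 \left(-11\right) \left(-23\right)\right) \frac{1}{-3} \cdot 10 = \left(-55 - 506\right) \left(\left(- \frac{1}{3}\right) 10\right) = \left(-55 - 506\right) \left(- \frac{10}{3}\right) = \left(-561\right) \left(- \frac{10}{3}\right) = 1870$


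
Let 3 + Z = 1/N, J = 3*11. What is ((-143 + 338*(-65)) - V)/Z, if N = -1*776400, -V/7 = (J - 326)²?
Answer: -64200516000/332743 ≈ -1.9294e+5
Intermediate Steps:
J = 33
V = -600943 (V = -7*(33 - 326)² = -7*(-293)² = -7*85849 = -600943)
N = -776400
Z = -2329201/776400 (Z = -3 + 1/(-776400) = -3 - 1/776400 = -2329201/776400 ≈ -3.0000)
((-143 + 338*(-65)) - V)/Z = ((-143 + 338*(-65)) - 1*(-600943))/(-2329201/776400) = ((-143 - 21970) + 600943)*(-776400/2329201) = (-22113 + 600943)*(-776400/2329201) = 578830*(-776400/2329201) = -64200516000/332743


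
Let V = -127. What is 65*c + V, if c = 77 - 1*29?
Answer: 2993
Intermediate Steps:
c = 48 (c = 77 - 29 = 48)
65*c + V = 65*48 - 127 = 3120 - 127 = 2993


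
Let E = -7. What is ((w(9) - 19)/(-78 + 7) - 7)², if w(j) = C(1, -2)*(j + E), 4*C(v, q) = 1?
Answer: 915849/20164 ≈ 45.420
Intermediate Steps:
C(v, q) = ¼ (C(v, q) = (¼)*1 = ¼)
w(j) = -7/4 + j/4 (w(j) = (j - 7)/4 = (-7 + j)/4 = -7/4 + j/4)
((w(9) - 19)/(-78 + 7) - 7)² = (((-7/4 + (¼)*9) - 19)/(-78 + 7) - 7)² = (((-7/4 + 9/4) - 19)/(-71) - 7)² = ((½ - 19)*(-1/71) - 7)² = (-37/2*(-1/71) - 7)² = (37/142 - 7)² = (-957/142)² = 915849/20164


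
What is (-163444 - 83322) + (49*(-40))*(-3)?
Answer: -240886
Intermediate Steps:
(-163444 - 83322) + (49*(-40))*(-3) = -246766 - 1960*(-3) = -246766 + 5880 = -240886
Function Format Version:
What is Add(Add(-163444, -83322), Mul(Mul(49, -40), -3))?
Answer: -240886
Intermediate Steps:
Add(Add(-163444, -83322), Mul(Mul(49, -40), -3)) = Add(-246766, Mul(-1960, -3)) = Add(-246766, 5880) = -240886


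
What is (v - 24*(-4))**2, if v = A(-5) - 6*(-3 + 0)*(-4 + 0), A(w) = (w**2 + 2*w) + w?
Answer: 1156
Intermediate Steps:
A(w) = w**2 + 3*w
v = -62 (v = -5*(3 - 5) - 6*(-3 + 0)*(-4 + 0) = -5*(-2) - (-18)*(-4) = 10 - 6*12 = 10 - 72 = -62)
(v - 24*(-4))**2 = (-62 - 24*(-4))**2 = (-62 + 96)**2 = 34**2 = 1156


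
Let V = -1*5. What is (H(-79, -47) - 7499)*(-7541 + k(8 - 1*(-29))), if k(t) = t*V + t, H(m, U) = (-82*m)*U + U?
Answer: 2399060268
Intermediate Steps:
H(m, U) = U - 82*U*m (H(m, U) = -82*U*m + U = U - 82*U*m)
V = -5
k(t) = -4*t (k(t) = t*(-5) + t = -5*t + t = -4*t)
(H(-79, -47) - 7499)*(-7541 + k(8 - 1*(-29))) = (-47*(1 - 82*(-79)) - 7499)*(-7541 - 4*(8 - 1*(-29))) = (-47*(1 + 6478) - 7499)*(-7541 - 4*(8 + 29)) = (-47*6479 - 7499)*(-7541 - 4*37) = (-304513 - 7499)*(-7541 - 148) = -312012*(-7689) = 2399060268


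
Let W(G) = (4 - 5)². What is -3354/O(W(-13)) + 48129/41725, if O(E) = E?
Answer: -139897521/41725 ≈ -3352.8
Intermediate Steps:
W(G) = 1 (W(G) = (-1)² = 1)
-3354/O(W(-13)) + 48129/41725 = -3354/1 + 48129/41725 = -3354*1 + 48129*(1/41725) = -3354 + 48129/41725 = -139897521/41725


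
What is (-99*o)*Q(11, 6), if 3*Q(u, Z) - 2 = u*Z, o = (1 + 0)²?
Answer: -2244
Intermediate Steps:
o = 1 (o = 1² = 1)
Q(u, Z) = ⅔ + Z*u/3 (Q(u, Z) = ⅔ + (u*Z)/3 = ⅔ + (Z*u)/3 = ⅔ + Z*u/3)
(-99*o)*Q(11, 6) = (-99*1)*(⅔ + (⅓)*6*11) = -99*(⅔ + 22) = -99*68/3 = -2244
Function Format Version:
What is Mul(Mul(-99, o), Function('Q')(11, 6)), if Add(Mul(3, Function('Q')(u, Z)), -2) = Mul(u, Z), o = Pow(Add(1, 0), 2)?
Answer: -2244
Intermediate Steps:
o = 1 (o = Pow(1, 2) = 1)
Function('Q')(u, Z) = Add(Rational(2, 3), Mul(Rational(1, 3), Z, u)) (Function('Q')(u, Z) = Add(Rational(2, 3), Mul(Rational(1, 3), Mul(u, Z))) = Add(Rational(2, 3), Mul(Rational(1, 3), Mul(Z, u))) = Add(Rational(2, 3), Mul(Rational(1, 3), Z, u)))
Mul(Mul(-99, o), Function('Q')(11, 6)) = Mul(Mul(-99, 1), Add(Rational(2, 3), Mul(Rational(1, 3), 6, 11))) = Mul(-99, Add(Rational(2, 3), 22)) = Mul(-99, Rational(68, 3)) = -2244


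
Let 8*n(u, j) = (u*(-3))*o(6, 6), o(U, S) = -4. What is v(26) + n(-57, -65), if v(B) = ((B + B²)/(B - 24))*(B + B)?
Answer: 36333/2 ≈ 18167.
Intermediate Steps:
v(B) = 2*B*(B + B²)/(-24 + B) (v(B) = ((B + B²)/(-24 + B))*(2*B) = 2*B*(B + B²)/(-24 + B))
n(u, j) = 3*u/2 (n(u, j) = ((u*(-3))*(-4))/8 = (-3*u*(-4))/8 = (12*u)/8 = 3*u/2)
v(26) + n(-57, -65) = 2*26²*(1 + 26)/(-24 + 26) + (3/2)*(-57) = 2*676*27/2 - 171/2 = 2*676*(½)*27 - 171/2 = 18252 - 171/2 = 36333/2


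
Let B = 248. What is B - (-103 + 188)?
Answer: 163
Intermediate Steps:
B - (-103 + 188) = 248 - (-103 + 188) = 248 - 1*85 = 248 - 85 = 163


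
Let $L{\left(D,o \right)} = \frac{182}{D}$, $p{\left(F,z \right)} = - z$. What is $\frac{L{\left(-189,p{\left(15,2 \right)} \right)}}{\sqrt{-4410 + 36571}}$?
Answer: $- \frac{26 \sqrt{32161}}{868347} \approx -0.0053696$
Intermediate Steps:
$\frac{L{\left(-189,p{\left(15,2 \right)} \right)}}{\sqrt{-4410 + 36571}} = \frac{182 \frac{1}{-189}}{\sqrt{-4410 + 36571}} = \frac{182 \left(- \frac{1}{189}\right)}{\sqrt{32161}} = - \frac{26 \frac{\sqrt{32161}}{32161}}{27} = - \frac{26 \sqrt{32161}}{868347}$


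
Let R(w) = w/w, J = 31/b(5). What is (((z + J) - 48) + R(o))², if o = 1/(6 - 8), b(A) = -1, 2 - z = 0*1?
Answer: 5776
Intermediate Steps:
z = 2 (z = 2 - 0 = 2 - 1*0 = 2 + 0 = 2)
J = -31 (J = 31/(-1) = 31*(-1) = -31)
o = -½ (o = 1/(-2) = -½ ≈ -0.50000)
R(w) = 1
(((z + J) - 48) + R(o))² = (((2 - 31) - 48) + 1)² = ((-29 - 48) + 1)² = (-77 + 1)² = (-76)² = 5776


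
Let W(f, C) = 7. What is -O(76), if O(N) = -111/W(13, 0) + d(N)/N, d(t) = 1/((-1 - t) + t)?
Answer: 8443/532 ≈ 15.870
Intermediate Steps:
d(t) = -1 (d(t) = 1/(-1) = -1)
O(N) = -111/7 - 1/N
-O(76) = -(-111/7 - 1/76) = -1*(-8443/532) = 8443/532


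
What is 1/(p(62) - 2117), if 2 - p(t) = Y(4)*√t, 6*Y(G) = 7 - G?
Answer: -4230/8946419 + √62/8946419 ≈ -0.00047193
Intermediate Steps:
Y(G) = 7/6 - G/6 (Y(G) = (7 - G)/6 = 7/6 - G/6)
p(t) = 2 - √t/2 (p(t) = 2 - (7/6 - ⅙*4)*√t = 2 - (7/6 - ⅔)*√t = 2 - √t/2)
1/(p(62) - 2117) = 1/((2 - √62/2) - 2117) = 1/(-2115 - √62/2)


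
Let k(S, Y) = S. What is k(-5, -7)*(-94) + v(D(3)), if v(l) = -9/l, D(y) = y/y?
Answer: 461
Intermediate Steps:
D(y) = 1
k(-5, -7)*(-94) + v(D(3)) = -5*(-94) - 9/1 = 470 - 9*1 = 470 - 9 = 461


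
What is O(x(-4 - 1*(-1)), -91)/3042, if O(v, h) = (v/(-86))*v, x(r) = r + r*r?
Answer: -1/7267 ≈ -0.00013761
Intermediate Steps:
x(r) = r + r²
O(v, h) = -v²/86 (O(v, h) = (v*(-1/86))*v = (-v/86)*v = -v²/86)
O(x(-4 - 1*(-1)), -91)/3042 = -(1 + (-4 - 1*(-1)))²*(-4 - 1*(-1))²/86/3042 = -(1 + (-4 + 1))²*(-4 + 1)²/86*(1/3042) = -9*(1 - 3)²/86*(1/3042) = -(-3*(-2))²/86*(1/3042) = -1/86*6²*(1/3042) = -1/86*36*(1/3042) = -18/43*1/3042 = -1/7267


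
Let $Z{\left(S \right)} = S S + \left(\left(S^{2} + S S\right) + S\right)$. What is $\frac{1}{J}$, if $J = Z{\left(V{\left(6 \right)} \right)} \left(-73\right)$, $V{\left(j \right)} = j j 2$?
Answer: $- \frac{1}{1140552} \approx -8.7677 \cdot 10^{-7}$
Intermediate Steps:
$V{\left(j \right)} = 2 j^{2}$ ($V{\left(j \right)} = j^{2} \cdot 2 = 2 j^{2}$)
$Z{\left(S \right)} = S + 3 S^{2}$ ($Z{\left(S \right)} = S^{2} + \left(\left(S^{2} + S^{2}\right) + S\right) = S^{2} + \left(2 S^{2} + S\right) = S^{2} + \left(S + 2 S^{2}\right) = S + 3 S^{2}$)
$J = -1140552$ ($J = 2 \cdot 6^{2} \left(1 + 3 \cdot 2 \cdot 6^{2}\right) \left(-73\right) = 2 \cdot 36 \left(1 + 3 \cdot 2 \cdot 36\right) \left(-73\right) = 72 \left(1 + 3 \cdot 72\right) \left(-73\right) = 72 \left(1 + 216\right) \left(-73\right) = 72 \cdot 217 \left(-73\right) = 15624 \left(-73\right) = -1140552$)
$\frac{1}{J} = \frac{1}{-1140552} = - \frac{1}{1140552}$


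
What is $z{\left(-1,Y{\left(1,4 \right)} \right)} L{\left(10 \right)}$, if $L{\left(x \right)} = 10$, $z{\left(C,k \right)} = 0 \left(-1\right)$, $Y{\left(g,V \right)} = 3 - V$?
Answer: $0$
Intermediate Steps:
$z{\left(C,k \right)} = 0$
$z{\left(-1,Y{\left(1,4 \right)} \right)} L{\left(10 \right)} = 0 \cdot 10 = 0$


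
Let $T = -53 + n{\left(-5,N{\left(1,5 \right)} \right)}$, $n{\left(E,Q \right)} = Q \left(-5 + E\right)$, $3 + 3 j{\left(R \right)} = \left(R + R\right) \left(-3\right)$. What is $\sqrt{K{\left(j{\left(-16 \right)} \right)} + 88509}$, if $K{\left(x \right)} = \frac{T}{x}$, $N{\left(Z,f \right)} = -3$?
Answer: $\frac{2 \sqrt{21264109}}{31} \approx 297.5$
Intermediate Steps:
$j{\left(R \right)} = -1 - 2 R$ ($j{\left(R \right)} = -1 + \frac{\left(R + R\right) \left(-3\right)}{3} = -1 + \frac{2 R \left(-3\right)}{3} = -1 + \frac{\left(-6\right) R}{3} = -1 - 2 R$)
$T = -23$ ($T = -53 - 3 \left(-5 - 5\right) = -53 - -30 = -53 + 30 = -23$)
$K{\left(x \right)} = - \frac{23}{x}$
$\sqrt{K{\left(j{\left(-16 \right)} \right)} + 88509} = \sqrt{- \frac{23}{-1 - -32} + 88509} = \sqrt{- \frac{23}{-1 + 32} + 88509} = \sqrt{- \frac{23}{31} + 88509} = \sqrt{\frac{2743756}{31}} = \frac{2 \sqrt{21264109}}{31}$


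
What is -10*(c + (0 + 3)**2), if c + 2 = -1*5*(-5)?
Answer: -320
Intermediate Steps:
c = 23 (c = -2 - 1*5*(-5) = -2 - 5*(-5) = -2 + 25 = 23)
-10*(c + (0 + 3)**2) = -10*(23 + (0 + 3)**2) = -10*(23 + 3**2) = -10*(23 + 9) = -10*32 = -320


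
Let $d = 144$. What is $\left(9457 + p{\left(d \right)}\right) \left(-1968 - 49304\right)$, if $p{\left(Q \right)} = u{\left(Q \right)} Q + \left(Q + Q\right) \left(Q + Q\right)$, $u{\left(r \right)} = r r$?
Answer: $-157834955720$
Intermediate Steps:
$u{\left(r \right)} = r^{2}$
$p{\left(Q \right)} = Q^{3} + 4 Q^{2}$ ($p{\left(Q \right)} = Q^{2} Q + \left(Q + Q\right) \left(Q + Q\right) = Q^{3} + 2 Q 2 Q = Q^{3} + 4 Q^{2}$)
$\left(9457 + p{\left(d \right)}\right) \left(-1968 - 49304\right) = \left(9457 + 144^{2} \left(4 + 144\right)\right) \left(-1968 - 49304\right) = \left(9457 + 20736 \cdot 148\right) \left(-51272\right) = \left(9457 + 3068928\right) \left(-51272\right) = 3078385 \left(-51272\right) = -157834955720$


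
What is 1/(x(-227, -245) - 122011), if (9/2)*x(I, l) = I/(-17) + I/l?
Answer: -37485/4573463387 ≈ -8.1962e-6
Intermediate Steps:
x(I, l) = -2*I/153 + 2*I/(9*l) (x(I, l) = 2*(I/(-17) + I/l)/9 = 2*(I*(-1/17) + I/l)/9 = 2*(-I/17 + I/l)/9 = -2*I/153 + 2*I/(9*l))
1/(x(-227, -245) - 122011) = 1/((2/153)*(-227)*(17 - 1*(-245))/(-245) - 122011) = 1/((2/153)*(-227)*(-1/245)*(17 + 245) - 122011) = 1/((2/153)*(-227)*(-1/245)*262 - 122011) = 1/(118948/37485 - 122011) = 1/(-4573463387/37485) = -37485/4573463387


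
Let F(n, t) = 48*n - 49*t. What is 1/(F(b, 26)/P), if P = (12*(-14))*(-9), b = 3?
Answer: -756/565 ≈ -1.3381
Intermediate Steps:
F(n, t) = -49*t + 48*n
P = 1512 (P = -168*(-9) = 1512)
1/(F(b, 26)/P) = 1/((-49*26 + 48*3)/1512) = 1/((-1274 + 144)*(1/1512)) = 1/(-1130*1/1512) = 1/(-565/756) = -756/565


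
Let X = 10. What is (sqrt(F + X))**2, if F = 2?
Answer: 12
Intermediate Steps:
(sqrt(F + X))**2 = (sqrt(2 + 10))**2 = (sqrt(12))**2 = (2*sqrt(3))**2 = 12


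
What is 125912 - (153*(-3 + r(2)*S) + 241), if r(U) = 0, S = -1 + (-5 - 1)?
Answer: 126130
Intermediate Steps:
S = -7 (S = -1 - 6 = -7)
125912 - (153*(-3 + r(2)*S) + 241) = 125912 - (153*(-3 + 0*(-7)) + 241) = 125912 - (153*(-3 + 0) + 241) = 125912 - (153*(-3) + 241) = 125912 - (-459 + 241) = 125912 - 1*(-218) = 125912 + 218 = 126130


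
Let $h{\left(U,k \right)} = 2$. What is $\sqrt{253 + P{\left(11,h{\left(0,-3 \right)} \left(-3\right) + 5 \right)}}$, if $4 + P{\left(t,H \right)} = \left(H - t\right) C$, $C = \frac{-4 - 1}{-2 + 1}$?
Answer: $3 \sqrt{21} \approx 13.748$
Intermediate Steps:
$C = 5$ ($C = - \frac{5}{-1} = \left(-5\right) \left(-1\right) = 5$)
$P{\left(t,H \right)} = -4 - 5 t + 5 H$ ($P{\left(t,H \right)} = -4 + \left(H - t\right) 5 = -4 + \left(- 5 t + 5 H\right) = -4 - 5 t + 5 H$)
$\sqrt{253 + P{\left(11,h{\left(0,-3 \right)} \left(-3\right) + 5 \right)}} = \sqrt{253 - \left(59 - 5 \left(2 \left(-3\right) + 5\right)\right)} = \sqrt{253 - \left(59 - 5 \left(-6 + 5\right)\right)} = \sqrt{253 - 64} = \sqrt{189} = 3 \sqrt{21}$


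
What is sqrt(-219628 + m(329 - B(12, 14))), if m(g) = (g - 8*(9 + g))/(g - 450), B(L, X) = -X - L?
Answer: I*sqrt(1981899785)/95 ≈ 468.62*I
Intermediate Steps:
B(L, X) = -L - X
m(g) = (-72 - 7*g)/(-450 + g) (m(g) = (g + (-72 - 8*g))/(-450 + g) = (-72 - 7*g)/(-450 + g))
sqrt(-219628 + m(329 - B(12, 14))) = sqrt(-219628 + (-72 - 7*(329 - (-1*12 - 1*14)))/(-450 + (329 - (-1*12 - 1*14)))) = sqrt(-219628 + (-72 - 7*(329 - (-12 - 14)))/(-450 + (329 - (-12 - 14)))) = sqrt(-219628 + (-72 - 7*(329 - 1*(-26)))/(-450 + (329 - 1*(-26)))) = sqrt(-219628 + (-72 - 7*(329 + 26))/(-450 + (329 + 26))) = sqrt(-219628 + (-72 - 7*355)/(-450 + 355)) = sqrt(-219628 + (-72 - 2485)/(-95)) = sqrt(-219628 - 1/95*(-2557)) = sqrt(-219628 + 2557/95) = sqrt(-20862103/95) = I*sqrt(1981899785)/95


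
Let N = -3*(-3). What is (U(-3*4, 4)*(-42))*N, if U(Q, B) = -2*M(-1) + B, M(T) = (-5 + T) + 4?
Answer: -3024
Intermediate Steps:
M(T) = -1 + T
U(Q, B) = 4 + B (U(Q, B) = -2*(-1 - 1) + B = -2*(-2) + B = 4 + B)
N = 9
(U(-3*4, 4)*(-42))*N = ((4 + 4)*(-42))*9 = (8*(-42))*9 = -336*9 = -3024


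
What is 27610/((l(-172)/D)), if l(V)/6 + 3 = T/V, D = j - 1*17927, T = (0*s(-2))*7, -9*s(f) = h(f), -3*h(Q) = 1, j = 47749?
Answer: -411692710/9 ≈ -4.5744e+7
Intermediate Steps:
h(Q) = -⅓ (h(Q) = -⅓*1 = -⅓)
s(f) = 1/27 (s(f) = -⅑*(-⅓) = 1/27)
T = 0 (T = (0*(1/27))*7 = 0*7 = 0)
D = 29822 (D = 47749 - 1*17927 = 47749 - 17927 = 29822)
l(V) = -18 (l(V) = -18 + 6*(0/V) = -18 + 6*0 = -18 + 0 = -18)
27610/((l(-172)/D)) = 27610/((-18/29822)) = 27610/((-18*1/29822)) = 27610/(-9/14911) = 27610*(-14911/9) = -411692710/9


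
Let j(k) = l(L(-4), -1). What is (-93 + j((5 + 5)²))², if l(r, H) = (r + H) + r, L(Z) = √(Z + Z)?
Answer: 8804 - 752*I*√2 ≈ 8804.0 - 1063.5*I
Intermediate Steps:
L(Z) = √2*√Z (L(Z) = √(2*Z) = √2*√Z)
l(r, H) = H + 2*r (l(r, H) = (H + r) + r = H + 2*r)
j(k) = -1 + 4*I*√2 (j(k) = -1 + 2*(√2*√(-4)) = -1 + 2*(√2*(2*I)) = -1 + 2*(2*I*√2) = -1 + 4*I*√2)
(-93 + j((5 + 5)²))² = (-93 + (-1 + 4*I*√2))² = (-94 + 4*I*√2)²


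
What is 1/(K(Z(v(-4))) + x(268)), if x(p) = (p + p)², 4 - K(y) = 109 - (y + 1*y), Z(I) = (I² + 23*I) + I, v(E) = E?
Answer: 1/287031 ≈ 3.4839e-6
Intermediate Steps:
Z(I) = I² + 24*I
K(y) = -105 + 2*y (K(y) = 4 - (109 - (y + 1*y)) = 4 - (109 - (y + y)) = 4 - (109 - 2*y) = 4 + (-109 + 2*y) = -105 + 2*y)
x(p) = 4*p² (x(p) = (2*p)² = 4*p²)
1/(K(Z(v(-4))) + x(268)) = 1/((-105 + 2*(-4*(24 - 4))) + 4*268²) = 1/((-105 + 2*(-4*20)) + 4*71824) = 1/((-105 + 2*(-80)) + 287296) = 1/((-105 - 160) + 287296) = 1/(-265 + 287296) = 1/287031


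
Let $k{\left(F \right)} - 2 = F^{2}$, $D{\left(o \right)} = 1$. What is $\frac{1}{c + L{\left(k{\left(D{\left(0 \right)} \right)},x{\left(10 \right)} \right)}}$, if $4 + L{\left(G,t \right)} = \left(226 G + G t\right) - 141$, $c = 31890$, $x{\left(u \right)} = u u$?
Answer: $\frac{1}{32723} \approx 3.056 \cdot 10^{-5}$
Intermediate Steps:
$k{\left(F \right)} = 2 + F^{2}$
$x{\left(u \right)} = u^{2}$
$L{\left(G,t \right)} = -145 + 226 G + G t$ ($L{\left(G,t \right)} = -4 - \left(141 - 226 G - G t\right) = -4 + \left(-141 + 226 G + G t\right) = -145 + 226 G + G t$)
$\frac{1}{c + L{\left(k{\left(D{\left(0 \right)} \right)},x{\left(10 \right)} \right)}} = \frac{1}{31890 + \left(-145 + 226 \left(2 + 1^{2}\right) + \left(2 + 1^{2}\right) 10^{2}\right)} = \frac{1}{31890 + \left(-145 + 226 \left(2 + 1\right) + \left(2 + 1\right) 100\right)} = \frac{1}{31890 + \left(-145 + 226 \cdot 3 + 3 \cdot 100\right)} = \frac{1}{31890 + \left(-145 + 678 + 300\right)} = \frac{1}{31890 + 833} = \frac{1}{32723}$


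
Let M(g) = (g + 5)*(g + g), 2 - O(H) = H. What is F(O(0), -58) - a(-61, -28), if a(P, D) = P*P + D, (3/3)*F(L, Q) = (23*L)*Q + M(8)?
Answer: -6153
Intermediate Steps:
O(H) = 2 - H
M(g) = 2*g*(5 + g) (M(g) = (5 + g)*(2*g) = 2*g*(5 + g))
F(L, Q) = 208 + 23*L*Q (F(L, Q) = (23*L)*Q + 2*8*(5 + 8) = 23*L*Q + 2*8*13 = 23*L*Q + 208 = 208 + 23*L*Q)
a(P, D) = D + P² (a(P, D) = P² + D = D + P²)
F(O(0), -58) - a(-61, -28) = (208 + 23*(2 - 1*0)*(-58)) - (-28 + (-61)²) = (208 + 23*(2 + 0)*(-58)) - (-28 + 3721) = (208 + 23*2*(-58)) - 1*3693 = (208 - 2668) - 3693 = -2460 - 3693 = -6153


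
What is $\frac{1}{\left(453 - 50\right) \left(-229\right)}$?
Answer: $- \frac{1}{92287} \approx -1.0836 \cdot 10^{-5}$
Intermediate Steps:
$\frac{1}{\left(453 - 50\right) \left(-229\right)} = \frac{1}{403 \left(-229\right)} = \frac{1}{-92287} = - \frac{1}{92287}$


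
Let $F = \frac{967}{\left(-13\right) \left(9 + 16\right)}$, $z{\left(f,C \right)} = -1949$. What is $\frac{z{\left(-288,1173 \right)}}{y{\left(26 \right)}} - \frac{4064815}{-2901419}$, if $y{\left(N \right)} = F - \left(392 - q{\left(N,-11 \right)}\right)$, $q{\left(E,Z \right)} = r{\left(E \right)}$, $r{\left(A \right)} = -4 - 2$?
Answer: $\frac{2367545826430}{378104219823} \approx 6.2616$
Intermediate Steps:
$r{\left(A \right)} = -6$ ($r{\left(A \right)} = -4 - 2 = -6$)
$q{\left(E,Z \right)} = -6$
$F = - \frac{967}{325}$ ($F = \frac{967}{\left(-13\right) 25} = \frac{967}{-325} = 967 \left(- \frac{1}{325}\right) = - \frac{967}{325} \approx -2.9754$)
$y{\left(N \right)} = - \frac{130317}{325}$ ($y{\left(N \right)} = - \frac{967}{325} - \left(392 - -6\right) = - \frac{967}{325} - \left(392 + 6\right) = - \frac{967}{325} - 398 = - \frac{130317}{325}$)
$\frac{z{\left(-288,1173 \right)}}{y{\left(26 \right)}} - \frac{4064815}{-2901419} = - \frac{1949}{- \frac{130317}{325}} - \frac{4064815}{-2901419} = \left(-1949\right) \left(- \frac{325}{130317}\right) - - \frac{4064815}{2901419} = \frac{633425}{130317} + \frac{4064815}{2901419} = \frac{2367545826430}{378104219823}$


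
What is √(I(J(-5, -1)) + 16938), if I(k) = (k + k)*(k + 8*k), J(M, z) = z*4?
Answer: 3*√1914 ≈ 131.25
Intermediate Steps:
J(M, z) = 4*z
I(k) = 18*k² (I(k) = (2*k)*(9*k) = 18*k²)
√(I(J(-5, -1)) + 16938) = √(18*(4*(-1))² + 16938) = √(18*(-4)² + 16938) = √(18*16 + 16938) = √(288 + 16938) = √17226 = 3*√1914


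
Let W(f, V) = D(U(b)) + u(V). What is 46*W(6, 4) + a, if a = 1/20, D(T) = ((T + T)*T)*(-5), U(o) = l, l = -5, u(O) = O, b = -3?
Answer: -226319/20 ≈ -11316.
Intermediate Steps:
U(o) = -5
D(T) = -10*T² (D(T) = ((2*T)*T)*(-5) = (2*T²)*(-5) = -10*T²)
W(f, V) = -250 + V (W(f, V) = -10*(-5)² + V = -10*25 + V = -250 + V)
a = 1/20 ≈ 0.050000
46*W(6, 4) + a = 46*(-250 + 4) + 1/20 = 46*(-246) + 1/20 = -11316 + 1/20 = -226319/20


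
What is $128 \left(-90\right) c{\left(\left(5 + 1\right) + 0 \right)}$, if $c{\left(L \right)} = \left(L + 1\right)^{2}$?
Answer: $-564480$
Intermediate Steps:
$c{\left(L \right)} = \left(1 + L\right)^{2}$
$128 \left(-90\right) c{\left(\left(5 + 1\right) + 0 \right)} = 128 \left(-90\right) \left(1 + \left(\left(5 + 1\right) + 0\right)\right)^{2} = - 11520 \left(1 + \left(6 + 0\right)\right)^{2} = - 11520 \left(1 + 6\right)^{2} = - 11520 \cdot 7^{2} = \left(-11520\right) 49 = -564480$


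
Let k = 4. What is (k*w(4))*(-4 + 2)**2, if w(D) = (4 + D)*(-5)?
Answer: -640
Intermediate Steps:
w(D) = -20 - 5*D
(k*w(4))*(-4 + 2)**2 = (4*(-20 - 5*4))*(-4 + 2)**2 = (4*(-20 - 20))*(-2)**2 = (4*(-40))*4 = -160*4 = -640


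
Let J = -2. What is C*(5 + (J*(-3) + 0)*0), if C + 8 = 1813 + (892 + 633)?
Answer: 16650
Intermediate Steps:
C = 3330 (C = -8 + (1813 + (892 + 633)) = -8 + (1813 + 1525) = -8 + 3338 = 3330)
C*(5 + (J*(-3) + 0)*0) = 3330*(5 + (-2*(-3) + 0)*0) = 3330*(5 + (6 + 0)*0) = 3330*(5 + 6*0) = 3330*(5 + 0) = 3330*5 = 16650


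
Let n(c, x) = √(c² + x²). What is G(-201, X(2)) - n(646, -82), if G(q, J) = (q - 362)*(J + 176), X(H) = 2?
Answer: -100214 - 2*√106010 ≈ -1.0087e+5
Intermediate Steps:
G(q, J) = (-362 + q)*(176 + J)
G(-201, X(2)) - n(646, -82) = (-63712 - 362*2 + 176*(-201) + 2*(-201)) - √(646² + (-82)²) = (-63712 - 724 - 35376 - 402) - √(417316 + 6724) = -100214 - √424040 = -100214 - 2*√106010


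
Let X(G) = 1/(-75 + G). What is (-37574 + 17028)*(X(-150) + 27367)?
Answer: -126513515404/225 ≈ -5.6228e+8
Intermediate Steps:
(-37574 + 17028)*(X(-150) + 27367) = (-37574 + 17028)*(1/(-75 - 150) + 27367) = -20546*(1/(-225) + 27367) = -20546*(-1/225 + 27367) = -20546*6157574/225 = -126513515404/225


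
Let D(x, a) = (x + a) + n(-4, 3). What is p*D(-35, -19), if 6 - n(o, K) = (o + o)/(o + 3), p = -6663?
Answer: 373128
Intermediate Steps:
n(o, K) = 6 - 2*o/(3 + o) (n(o, K) = 6 - (o + o)/(o + 3) = 6 - 2*o/(3 + o))
D(x, a) = -2 + a + x (D(x, a) = (x + a) + 2*(9 + 2*(-4))/(3 - 4) = (a + x) + 2*(9 - 8)/(-1) = (a + x) + 2*(-1)*1 = (a + x) - 2 = -2 + a + x)
p*D(-35, -19) = -6663*(-2 - 19 - 35) = -6663*(-56) = 373128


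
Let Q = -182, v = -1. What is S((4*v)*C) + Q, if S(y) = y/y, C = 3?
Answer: -181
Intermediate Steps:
S(y) = 1
S((4*v)*C) + Q = 1 - 182 = -181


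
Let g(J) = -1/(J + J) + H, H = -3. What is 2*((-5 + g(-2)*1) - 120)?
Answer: -511/2 ≈ -255.50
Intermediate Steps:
g(J) = -3 - 1/(2*J) (g(J) = -1/(J + J) - 3 = -1/(2*J) - 3 = -3 - 1/(2*J))
2*((-5 + g(-2)*1) - 120) = 2*((-5 + (-3 - ½/(-2))*1) - 120) = 2*((-5 + (-3 - ½*(-½))*1) - 120) = 2*((-5 + (-3 + ¼)*1) - 120) = 2*((-5 - 11/4*1) - 120) = 2*((-5 - 11/4) - 120) = 2*(-31/4 - 120) = 2*(-511/4) = -511/2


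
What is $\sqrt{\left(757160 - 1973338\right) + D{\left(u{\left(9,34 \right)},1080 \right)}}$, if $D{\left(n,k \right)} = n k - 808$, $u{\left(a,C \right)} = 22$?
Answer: $i \sqrt{1193226} \approx 1092.3 i$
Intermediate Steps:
$D{\left(n,k \right)} = -808 + k n$ ($D{\left(n,k \right)} = k n - 808 = -808 + k n$)
$\sqrt{\left(757160 - 1973338\right) + D{\left(u{\left(9,34 \right)},1080 \right)}} = \sqrt{\left(757160 - 1973338\right) + \left(-808 + 1080 \cdot 22\right)} = \sqrt{-1216178 + \left(-808 + 23760\right)} = \sqrt{-1216178 + 22952} = \sqrt{-1193226} = i \sqrt{1193226}$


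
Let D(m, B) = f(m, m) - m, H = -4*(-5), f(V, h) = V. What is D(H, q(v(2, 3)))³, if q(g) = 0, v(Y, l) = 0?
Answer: 0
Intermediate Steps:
H = 20
D(m, B) = 0 (D(m, B) = m - m = 0)
D(H, q(v(2, 3)))³ = 0³ = 0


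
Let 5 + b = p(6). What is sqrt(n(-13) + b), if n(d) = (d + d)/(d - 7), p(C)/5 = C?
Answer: sqrt(2630)/10 ≈ 5.1283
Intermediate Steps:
p(C) = 5*C
b = 25 (b = -5 + 5*6 = -5 + 30 = 25)
n(d) = 2*d/(-7 + d) (n(d) = (2*d)/(-7 + d) = 2*d/(-7 + d))
sqrt(n(-13) + b) = sqrt(2*(-13)/(-7 - 13) + 25) = sqrt(2*(-13)/(-20) + 25) = sqrt(2*(-13)*(-1/20) + 25) = sqrt(13/10 + 25) = sqrt(263/10) = sqrt(2630)/10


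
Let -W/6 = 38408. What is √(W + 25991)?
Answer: I*√204457 ≈ 452.17*I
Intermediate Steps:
W = -230448 (W = -6*38408 = -230448)
√(W + 25991) = √(-230448 + 25991) = √(-204457) = I*√204457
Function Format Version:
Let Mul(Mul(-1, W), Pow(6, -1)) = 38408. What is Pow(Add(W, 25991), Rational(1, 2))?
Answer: Mul(I, Pow(204457, Rational(1, 2))) ≈ Mul(452.17, I)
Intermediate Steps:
W = -230448 (W = Mul(-6, 38408) = -230448)
Pow(Add(W, 25991), Rational(1, 2)) = Pow(Add(-230448, 25991), Rational(1, 2)) = Pow(-204457, Rational(1, 2)) = Mul(I, Pow(204457, Rational(1, 2)))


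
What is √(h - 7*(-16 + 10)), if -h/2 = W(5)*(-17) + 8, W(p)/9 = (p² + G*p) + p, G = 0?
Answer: √9206 ≈ 95.948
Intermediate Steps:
W(p) = 9*p + 9*p² (W(p) = 9*((p² + 0*p) + p) = 9*((p² + 0) + p) = 9*(p² + p) = 9*(p + p²) = 9*p + 9*p²)
h = 9164 (h = -2*((9*5*(1 + 5))*(-17) + 8) = -2*((9*5*6)*(-17) + 8) = -2*(270*(-17) + 8) = -2*(-4590 + 8) = -2*(-4582) = 9164)
√(h - 7*(-16 + 10)) = √(9164 - 7*(-16 + 10)) = √(9164 - 7*(-6)) = √(9164 + 42) = √9206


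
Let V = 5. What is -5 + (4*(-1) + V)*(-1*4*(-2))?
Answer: 3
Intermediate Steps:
-5 + (4*(-1) + V)*(-1*4*(-2)) = -5 + (4*(-1) + 5)*(-1*4*(-2)) = -5 + (-4 + 5)*(-4*(-2)) = -5 + 1*8 = -5 + 8 = 3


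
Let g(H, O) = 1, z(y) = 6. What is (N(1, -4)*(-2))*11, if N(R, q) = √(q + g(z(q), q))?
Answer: -22*I*√3 ≈ -38.105*I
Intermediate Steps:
N(R, q) = √(1 + q) (N(R, q) = √(q + 1) = √(1 + q))
(N(1, -4)*(-2))*11 = (√(1 - 4)*(-2))*11 = (√(-3)*(-2))*11 = ((I*√3)*(-2))*11 = -2*I*√3*11 = -22*I*√3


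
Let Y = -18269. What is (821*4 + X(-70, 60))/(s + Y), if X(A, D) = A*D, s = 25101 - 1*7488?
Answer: 229/164 ≈ 1.3963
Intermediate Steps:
s = 17613 (s = 25101 - 7488 = 17613)
(821*4 + X(-70, 60))/(s + Y) = (821*4 - 70*60)/(17613 - 18269) = (3284 - 4200)/(-656) = -916*(-1/656) = 229/164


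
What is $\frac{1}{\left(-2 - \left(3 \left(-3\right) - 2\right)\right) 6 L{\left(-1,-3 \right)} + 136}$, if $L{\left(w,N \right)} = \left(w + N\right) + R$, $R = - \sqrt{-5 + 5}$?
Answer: $- \frac{1}{80} \approx -0.0125$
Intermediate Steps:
$R = 0$ ($R = - \sqrt{0} = \left(-1\right) 0 = 0$)
$L{\left(w,N \right)} = N + w$ ($L{\left(w,N \right)} = \left(w + N\right) + 0 = \left(N + w\right) + 0 = N + w$)
$\frac{1}{\left(-2 - \left(3 \left(-3\right) - 2\right)\right) 6 L{\left(-1,-3 \right)} + 136} = \frac{1}{\left(-2 - \left(3 \left(-3\right) - 2\right)\right) 6 \left(-3 - 1\right) + 136} = \frac{1}{\left(-2 - \left(-9 - 2\right)\right) 6 \left(-4\right) + 136} = \frac{1}{\left(-2 - -11\right) 6 \left(-4\right) + 136} = \frac{1}{\left(-2 + 11\right) 6 \left(-4\right) + 136} = \frac{1}{9 \cdot 6 \left(-4\right) + 136} = \frac{1}{54 \left(-4\right) + 136} = \frac{1}{-216 + 136} = \frac{1}{-80} = - \frac{1}{80}$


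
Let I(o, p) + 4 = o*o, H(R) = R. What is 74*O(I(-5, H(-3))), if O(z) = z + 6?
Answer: 1998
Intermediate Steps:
I(o, p) = -4 + o² (I(o, p) = -4 + o*o = -4 + o²)
O(z) = 6 + z
74*O(I(-5, H(-3))) = 74*(6 + (-4 + (-5)²)) = 74*(6 + (-4 + 25)) = 74*(6 + 21) = 74*27 = 1998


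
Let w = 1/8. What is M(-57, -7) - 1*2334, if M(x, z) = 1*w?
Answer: -18671/8 ≈ -2333.9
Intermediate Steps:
w = ⅛ ≈ 0.12500
M(x, z) = ⅛ (M(x, z) = 1*(⅛) = ⅛)
M(-57, -7) - 1*2334 = ⅛ - 1*2334 = ⅛ - 2334 = -18671/8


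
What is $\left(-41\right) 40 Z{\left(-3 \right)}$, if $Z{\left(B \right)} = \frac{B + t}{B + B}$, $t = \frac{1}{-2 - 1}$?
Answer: $- \frac{8200}{9} \approx -911.11$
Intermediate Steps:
$t = - \frac{1}{3}$ ($t = \frac{1}{-3} = - \frac{1}{3} \approx -0.33333$)
$Z{\left(B \right)} = \frac{- \frac{1}{3} + B}{2 B}$ ($Z{\left(B \right)} = \frac{B - \frac{1}{3}}{B + B} = \frac{- \frac{1}{3} + B}{2 B}$)
$\left(-41\right) 40 Z{\left(-3 \right)} = \left(-41\right) 40 \frac{-1 + 3 \left(-3\right)}{6 \left(-3\right)} = - 1640 \cdot \frac{1}{6} \left(- \frac{1}{3}\right) \left(-1 - 9\right) = - 1640 \cdot \frac{1}{6} \left(- \frac{1}{3}\right) \left(-10\right) = \left(-1640\right) \frac{5}{9} = - \frac{8200}{9}$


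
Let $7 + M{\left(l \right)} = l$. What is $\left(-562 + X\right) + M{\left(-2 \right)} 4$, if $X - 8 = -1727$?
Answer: $-2317$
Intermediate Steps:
$X = -1719$ ($X = 8 - 1727 = -1719$)
$M{\left(l \right)} = -7 + l$
$\left(-562 + X\right) + M{\left(-2 \right)} 4 = \left(-562 - 1719\right) + \left(-7 - 2\right) 4 = -2281 - 36 = -2317$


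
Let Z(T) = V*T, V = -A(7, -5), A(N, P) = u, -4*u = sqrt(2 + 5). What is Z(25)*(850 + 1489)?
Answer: 58475*sqrt(7)/4 ≈ 38678.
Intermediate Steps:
u = -sqrt(7)/4 (u = -sqrt(2 + 5)/4 = -sqrt(7)/4 ≈ -0.66144)
A(N, P) = -sqrt(7)/4
V = sqrt(7)/4 (V = -(-1)*sqrt(7)/4 = sqrt(7)/4 ≈ 0.66144)
Z(T) = T*sqrt(7)/4 (Z(T) = (sqrt(7)/4)*T = T*sqrt(7)/4)
Z(25)*(850 + 1489) = ((1/4)*25*sqrt(7))*(850 + 1489) = (25*sqrt(7)/4)*2339 = 58475*sqrt(7)/4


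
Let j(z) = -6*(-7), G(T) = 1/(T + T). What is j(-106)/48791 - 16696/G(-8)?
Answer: 13033832618/48791 ≈ 2.6714e+5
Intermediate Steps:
G(T) = 1/(2*T)
j(z) = 42
j(-106)/48791 - 16696/G(-8) = 42/48791 - 16696/((½)/(-8)) = 42*(1/48791) - 16696/((½)*(-⅛)) = 42/48791 - 16696/(-1/16) = 42/48791 - 16696*(-16) = 42/48791 + 267136 = 13033832618/48791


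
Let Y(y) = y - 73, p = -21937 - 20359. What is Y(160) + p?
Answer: -42209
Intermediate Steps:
p = -42296
Y(y) = -73 + y
Y(160) + p = (-73 + 160) - 42296 = 87 - 42296 = -42209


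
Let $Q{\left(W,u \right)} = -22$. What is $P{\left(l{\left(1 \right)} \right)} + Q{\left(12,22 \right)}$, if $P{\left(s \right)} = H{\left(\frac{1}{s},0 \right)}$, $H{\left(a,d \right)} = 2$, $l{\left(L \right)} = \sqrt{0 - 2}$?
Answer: $-20$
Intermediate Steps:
$l{\left(L \right)} = i \sqrt{2}$ ($l{\left(L \right)} = \sqrt{-2} = i \sqrt{2}$)
$P{\left(s \right)} = 2$
$P{\left(l{\left(1 \right)} \right)} + Q{\left(12,22 \right)} = 2 - 22 = -20$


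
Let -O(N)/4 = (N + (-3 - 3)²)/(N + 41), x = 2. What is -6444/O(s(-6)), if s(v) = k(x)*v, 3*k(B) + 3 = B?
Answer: 69273/38 ≈ 1823.0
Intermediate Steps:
k(B) = -1 + B/3
s(v) = -v/3 (s(v) = (-1 + (⅓)*2)*v = (-1 + ⅔)*v = -v/3)
O(N) = -4*(36 + N)/(41 + N) (O(N) = -4*(N + (-3 - 3)²)/(N + 41) = -4*(N + (-6)²)/(41 + N) = -4*(N + 36)/(41 + N) = -4*(36 + N)/(41 + N))
-6444/O(s(-6)) = -6444*(41 - ⅓*(-6))/(4*(-36 - (-1)*(-6)/3)) = -6444*(41 + 2)/(4*(-36 - 1*2)) = -6444*43/(4*(-36 - 2)) = -6444/(4*(1/43)*(-38)) = -6444/(-152/43) = -6444*(-43/152) = 69273/38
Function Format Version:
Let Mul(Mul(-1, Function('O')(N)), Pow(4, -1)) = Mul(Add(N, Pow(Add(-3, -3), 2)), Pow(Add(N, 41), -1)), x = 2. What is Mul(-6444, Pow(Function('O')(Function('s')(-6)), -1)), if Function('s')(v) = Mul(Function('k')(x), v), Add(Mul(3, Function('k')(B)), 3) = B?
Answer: Rational(69273, 38) ≈ 1823.0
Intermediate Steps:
Function('k')(B) = Add(-1, Mul(Rational(1, 3), B))
Function('s')(v) = Mul(Rational(-1, 3), v) (Function('s')(v) = Mul(Add(-1, Mul(Rational(1, 3), 2)), v) = Mul(Add(-1, Rational(2, 3)), v) = Mul(Rational(-1, 3), v))
Function('O')(N) = Mul(-4, Pow(Add(41, N), -1), Add(36, N)) (Function('O')(N) = Mul(-4, Mul(Add(N, Pow(Add(-3, -3), 2)), Pow(Add(N, 41), -1))) = Mul(-4, Mul(Add(N, Pow(-6, 2)), Pow(Add(41, N), -1))) = Mul(-4, Mul(Add(N, 36), Pow(Add(41, N), -1))) = Mul(-4, Mul(Add(36, N), Pow(Add(41, N), -1))) = Mul(-4, Mul(Pow(Add(41, N), -1), Add(36, N))) = Mul(-4, Pow(Add(41, N), -1), Add(36, N)))
Mul(-6444, Pow(Function('O')(Function('s')(-6)), -1)) = Mul(-6444, Pow(Mul(4, Pow(Add(41, Mul(Rational(-1, 3), -6)), -1), Add(-36, Mul(-1, Mul(Rational(-1, 3), -6)))), -1)) = Mul(-6444, Pow(Mul(4, Pow(Add(41, 2), -1), Add(-36, Mul(-1, 2))), -1)) = Mul(-6444, Pow(Mul(4, Pow(43, -1), Add(-36, -2)), -1)) = Mul(-6444, Pow(Mul(4, Rational(1, 43), -38), -1)) = Mul(-6444, Pow(Rational(-152, 43), -1)) = Mul(-6444, Rational(-43, 152)) = Rational(69273, 38)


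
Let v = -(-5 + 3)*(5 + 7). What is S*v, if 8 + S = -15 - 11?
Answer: -816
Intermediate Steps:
v = 24 (v = -(-2)*12 = -1*(-24) = 24)
S = -34 (S = -8 + (-15 - 11) = -8 - 26 = -34)
S*v = -34*24 = -816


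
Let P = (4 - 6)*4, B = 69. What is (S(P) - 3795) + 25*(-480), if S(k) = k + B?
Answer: -15734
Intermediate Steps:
P = -8 (P = -2*4 = -8)
S(k) = 69 + k (S(k) = k + 69 = 69 + k)
(S(P) - 3795) + 25*(-480) = ((69 - 8) - 3795) + 25*(-480) = (61 - 3795) - 12000 = -3734 - 12000 = -15734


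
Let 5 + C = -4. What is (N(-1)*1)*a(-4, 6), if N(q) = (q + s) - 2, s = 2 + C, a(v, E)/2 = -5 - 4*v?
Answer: -220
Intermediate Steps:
C = -9 (C = -5 - 4 = -9)
a(v, E) = -10 - 8*v (a(v, E) = 2*(-5 - 4*v) = -10 - 8*v)
s = -7 (s = 2 - 9 = -7)
N(q) = -9 + q (N(q) = (q - 7) - 2 = (-7 + q) - 2 = -9 + q)
(N(-1)*1)*a(-4, 6) = ((-9 - 1)*1)*(-10 - 8*(-4)) = (-10*1)*(-10 + 32) = -10*22 = -220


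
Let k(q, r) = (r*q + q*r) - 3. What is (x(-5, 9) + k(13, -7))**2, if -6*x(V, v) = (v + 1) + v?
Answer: 1274641/36 ≈ 35407.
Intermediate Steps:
x(V, v) = -1/6 - v/3 (x(V, v) = -((v + 1) + v)/6 = -((1 + v) + v)/6 = -(1 + 2*v)/6 = -1/6 - v/3)
k(q, r) = -3 + 2*q*r (k(q, r) = (q*r + q*r) - 3 = 2*q*r - 3 = -3 + 2*q*r)
(x(-5, 9) + k(13, -7))**2 = ((-1/6 - 1/3*9) + (-3 + 2*13*(-7)))**2 = ((-1/6 - 3) + (-3 - 182))**2 = (-19/6 - 185)**2 = (-1129/6)**2 = 1274641/36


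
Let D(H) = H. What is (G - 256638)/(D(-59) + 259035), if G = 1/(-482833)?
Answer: -123913295455/125042159008 ≈ -0.99097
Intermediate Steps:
G = -1/482833 ≈ -2.0711e-6
(G - 256638)/(D(-59) + 259035) = (-1/482833 - 256638)/(-59 + 259035) = -123913295455/482833/258976 = -123913295455/482833*1/258976 = -123913295455/125042159008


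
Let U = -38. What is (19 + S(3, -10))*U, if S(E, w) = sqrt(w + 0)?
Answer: -722 - 38*I*sqrt(10) ≈ -722.0 - 120.17*I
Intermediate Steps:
S(E, w) = sqrt(w)
(19 + S(3, -10))*U = (19 + sqrt(-10))*(-38) = (19 + I*sqrt(10))*(-38) = -722 - 38*I*sqrt(10)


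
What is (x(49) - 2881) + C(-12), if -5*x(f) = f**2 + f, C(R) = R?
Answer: -3383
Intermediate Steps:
x(f) = -f/5 - f**2/5 (x(f) = -(f**2 + f)/5 = -(f + f**2)/5 = -f/5 - f**2/5)
(x(49) - 2881) + C(-12) = (-1/5*49*(1 + 49) - 2881) - 12 = (-1/5*49*50 - 2881) - 12 = (-490 - 2881) - 12 = -3371 - 12 = -3383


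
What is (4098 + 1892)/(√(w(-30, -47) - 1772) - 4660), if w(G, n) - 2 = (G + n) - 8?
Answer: -5582680/4343491 - 1198*I*√1855/4343491 ≈ -1.2853 - 0.011879*I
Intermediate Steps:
w(G, n) = -6 + G + n (w(G, n) = 2 + ((G + n) - 8) = 2 + (-8 + G + n) = -6 + G + n)
(4098 + 1892)/(√(w(-30, -47) - 1772) - 4660) = (4098 + 1892)/(√((-6 - 30 - 47) - 1772) - 4660) = 5990/(√(-83 - 1772) - 4660) = 5990/(√(-1855) - 4660) = 5990/(I*√1855 - 4660) = 5990/(-4660 + I*√1855)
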